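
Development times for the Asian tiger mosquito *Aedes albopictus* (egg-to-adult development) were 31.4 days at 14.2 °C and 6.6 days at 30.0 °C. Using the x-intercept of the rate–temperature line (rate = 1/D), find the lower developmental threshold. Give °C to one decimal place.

Under the model K = D·(T − T_b), so D₁·(T₁ − T_b) = D₂·(T₂ − T_b).
31.4·(14.2 − T_b) = 6.6·(30.0 − T_b)
T_b = (31.4·14.2 − 6.6·30.0) / (31.4 − 6.6) = 247.88 / 24.8 = 9.995 °C ≈ 10.0 °C.

10.0 °C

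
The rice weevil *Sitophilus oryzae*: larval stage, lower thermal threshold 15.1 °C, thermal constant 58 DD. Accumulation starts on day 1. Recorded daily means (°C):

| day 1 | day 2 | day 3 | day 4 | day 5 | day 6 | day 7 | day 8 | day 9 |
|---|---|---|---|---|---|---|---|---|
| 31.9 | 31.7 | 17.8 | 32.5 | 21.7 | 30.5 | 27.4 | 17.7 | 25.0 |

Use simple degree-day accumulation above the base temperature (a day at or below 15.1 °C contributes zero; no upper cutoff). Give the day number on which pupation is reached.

Daily DD above 15.1 °C: 16.8, 16.6, 2.7, 17.4, 6.6, 15.4, 12.3, 2.6, 9.9.
Cumulative: 16.8, 33.4, 36.1, 53.5, 60.1, 75.5, 87.8, 90.4, 100.3.
The total first reaches 58 DD on day 5.

day 5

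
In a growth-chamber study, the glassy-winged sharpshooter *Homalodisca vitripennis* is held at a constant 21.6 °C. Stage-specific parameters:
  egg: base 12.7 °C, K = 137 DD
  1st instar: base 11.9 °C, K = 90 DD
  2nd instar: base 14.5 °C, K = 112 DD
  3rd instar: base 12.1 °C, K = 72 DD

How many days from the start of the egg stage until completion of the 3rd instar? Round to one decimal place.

48.0 days

egg: 137 / (21.6 − 12.7) = 137 / 8.9 = 15.393 d.
1st instar: 90 / (21.6 − 11.9) = 90 / 9.7 = 9.278 d.
2nd instar: 112 / (21.6 − 14.5) = 112 / 7.1 = 15.775 d.
3rd instar: 72 / (21.6 − 12.1) = 72 / 9.5 = 7.579 d.
Sum = 48.025 ≈ 48.0 days.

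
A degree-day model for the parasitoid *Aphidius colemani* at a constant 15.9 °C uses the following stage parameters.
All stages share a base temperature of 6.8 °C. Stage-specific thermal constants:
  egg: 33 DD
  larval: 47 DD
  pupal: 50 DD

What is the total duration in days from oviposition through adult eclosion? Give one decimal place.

14.3 days

Daily accumulation at 15.9 °C = 15.9 − 6.8 = 9.1 DD/day.
Total K = 33 + 47 + 50 = 130 DD.
Total duration = 130 / 9.1 = 14.286 ≈ 14.3 days.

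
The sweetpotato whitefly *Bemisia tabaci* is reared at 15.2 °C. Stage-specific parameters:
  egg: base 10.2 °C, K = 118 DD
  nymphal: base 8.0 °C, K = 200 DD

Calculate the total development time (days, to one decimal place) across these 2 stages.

51.4 days

egg: 118 / (15.2 − 10.2) = 118 / 5.0 = 23.600 d.
nymphal: 200 / (15.2 − 8.0) = 200 / 7.2 = 27.778 d.
Sum = 51.378 ≈ 51.4 days.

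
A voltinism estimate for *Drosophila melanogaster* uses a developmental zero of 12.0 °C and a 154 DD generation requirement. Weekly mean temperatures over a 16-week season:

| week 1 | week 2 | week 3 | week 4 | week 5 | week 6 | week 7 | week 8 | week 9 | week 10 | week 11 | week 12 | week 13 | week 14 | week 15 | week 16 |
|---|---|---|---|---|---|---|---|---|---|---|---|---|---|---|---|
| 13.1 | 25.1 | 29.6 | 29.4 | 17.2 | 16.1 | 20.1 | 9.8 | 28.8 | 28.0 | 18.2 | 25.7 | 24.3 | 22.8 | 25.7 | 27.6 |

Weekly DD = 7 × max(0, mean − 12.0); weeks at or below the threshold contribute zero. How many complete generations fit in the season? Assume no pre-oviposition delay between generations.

7 generations

Weekly DD (7 × max(0, T̄ − 12.0)): 7.7, 91.7, 123.2, 121.8, 36.4, 28.7, 56.7, 0.0, 117.6, 112.0, 43.4, 95.9, 86.1, 75.6, 95.9, 109.2.
Season total = 1201.9 DD.
Complete generations = ⌊1201.9 / 154⌋ = 7.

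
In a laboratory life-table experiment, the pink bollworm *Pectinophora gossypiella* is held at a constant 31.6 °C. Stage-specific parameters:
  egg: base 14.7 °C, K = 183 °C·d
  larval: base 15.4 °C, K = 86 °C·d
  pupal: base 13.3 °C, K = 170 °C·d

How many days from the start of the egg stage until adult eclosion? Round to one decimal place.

25.4 days

egg: 183 / (31.6 − 14.7) = 183 / 16.9 = 10.828 d.
larval: 86 / (31.6 − 15.4) = 86 / 16.2 = 5.309 d.
pupal: 170 / (31.6 − 13.3) = 170 / 18.3 = 9.290 d.
Sum = 25.427 ≈ 25.4 days.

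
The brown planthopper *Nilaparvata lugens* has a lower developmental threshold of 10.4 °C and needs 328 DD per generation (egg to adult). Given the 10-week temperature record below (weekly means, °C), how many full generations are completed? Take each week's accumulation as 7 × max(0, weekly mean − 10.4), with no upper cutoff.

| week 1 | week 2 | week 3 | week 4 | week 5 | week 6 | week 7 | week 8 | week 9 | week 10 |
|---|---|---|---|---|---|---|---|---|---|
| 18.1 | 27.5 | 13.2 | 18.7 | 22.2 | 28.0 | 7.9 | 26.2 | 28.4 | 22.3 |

Weekly DD (7 × max(0, T̄ − 10.4)): 53.9, 119.7, 19.6, 58.1, 82.6, 123.2, 0.0, 110.6, 126.0, 83.3.
Season total = 777.0 DD.
Complete generations = ⌊777.0 / 328⌋ = 2.

2 generations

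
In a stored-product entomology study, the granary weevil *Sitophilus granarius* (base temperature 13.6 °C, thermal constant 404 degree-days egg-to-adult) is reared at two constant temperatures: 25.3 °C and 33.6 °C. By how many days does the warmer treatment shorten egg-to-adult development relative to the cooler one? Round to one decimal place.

14.3 days

At 25.3 °C: 404 / (25.3 − 13.6) = 404 / 11.7 = 34.530 d.
At 33.6 °C: 404 / (33.6 − 13.6) = 404 / 20.0 = 20.200 d.
Difference = |34.530 − 20.200| = 14.330 ≈ 14.3 days.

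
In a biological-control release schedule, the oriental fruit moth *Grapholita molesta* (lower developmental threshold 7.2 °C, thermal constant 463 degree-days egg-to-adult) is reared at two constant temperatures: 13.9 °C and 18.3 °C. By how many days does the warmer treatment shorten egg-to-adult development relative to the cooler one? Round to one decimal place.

27.4 days

At 13.9 °C: 463 / (13.9 − 7.2) = 463 / 6.7 = 69.104 d.
At 18.3 °C: 463 / (18.3 − 7.2) = 463 / 11.1 = 41.712 d.
Difference = |69.104 − 41.712| = 27.393 ≈ 27.4 days.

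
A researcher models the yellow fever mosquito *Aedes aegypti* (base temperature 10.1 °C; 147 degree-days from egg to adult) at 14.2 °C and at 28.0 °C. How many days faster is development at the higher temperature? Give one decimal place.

27.6 days

At 14.2 °C: 147 / (14.2 − 10.1) = 147 / 4.1 = 35.854 d.
At 28.0 °C: 147 / (28.0 − 10.1) = 147 / 17.9 = 8.212 d.
Difference = |35.854 − 8.212| = 27.641 ≈ 27.6 days.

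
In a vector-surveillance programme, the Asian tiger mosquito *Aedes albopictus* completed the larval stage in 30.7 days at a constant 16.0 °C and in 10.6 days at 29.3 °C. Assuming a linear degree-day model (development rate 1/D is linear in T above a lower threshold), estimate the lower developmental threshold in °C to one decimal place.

Linear rate model ⇒ the product D·(T − T_b) is constant across temperatures.
30.7·(16.0 − T_b) = 10.6·(29.3 − T_b)
T_b = (30.7·16.0 − 10.6·29.3) / (30.7 − 10.6) = 180.62 / 20.1 = 8.986 °C ≈ 9.0 °C.

9.0 °C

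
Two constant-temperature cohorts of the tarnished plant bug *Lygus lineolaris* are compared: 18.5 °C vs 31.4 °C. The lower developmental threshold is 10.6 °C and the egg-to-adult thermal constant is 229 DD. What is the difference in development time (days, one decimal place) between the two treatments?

At 18.5 °C: 229 / (18.5 − 10.6) = 229 / 7.9 = 28.987 d.
At 31.4 °C: 229 / (31.4 − 10.6) = 229 / 20.8 = 11.010 d.
Difference = |28.987 − 11.010| = 17.978 ≈ 18.0 days.

18.0 days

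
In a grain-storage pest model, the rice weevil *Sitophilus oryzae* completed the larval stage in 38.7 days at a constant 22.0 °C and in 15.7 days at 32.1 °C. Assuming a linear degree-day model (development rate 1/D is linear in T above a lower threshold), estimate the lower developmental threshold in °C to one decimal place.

Equal thermal constants: D₁(T₁ − T_b) = D₂(T₂ − T_b).
38.7·(22.0 − T_b) = 15.7·(32.1 − T_b)
T_b = (38.7·22.0 − 15.7·32.1) / (38.7 − 15.7) = 347.43 / 23.0 = 15.106 °C ≈ 15.1 °C.

15.1 °C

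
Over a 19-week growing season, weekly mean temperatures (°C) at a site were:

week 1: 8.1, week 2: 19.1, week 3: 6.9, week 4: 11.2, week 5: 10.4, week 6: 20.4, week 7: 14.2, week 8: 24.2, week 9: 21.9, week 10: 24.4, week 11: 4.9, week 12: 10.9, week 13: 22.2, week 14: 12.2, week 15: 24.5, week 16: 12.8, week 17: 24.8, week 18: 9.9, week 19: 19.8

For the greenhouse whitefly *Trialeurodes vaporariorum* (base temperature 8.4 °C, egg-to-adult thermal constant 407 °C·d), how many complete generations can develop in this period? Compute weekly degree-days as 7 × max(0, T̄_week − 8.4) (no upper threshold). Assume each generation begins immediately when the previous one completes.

Weekly DD (7 × max(0, T̄ − 8.4)): 0.0, 74.9, 0.0, 19.6, 14.0, 84.0, 40.6, 110.6, 94.5, 112.0, 0.0, 17.5, 96.6, 26.6, 112.7, 30.8, 114.8, 10.5, 79.8.
Season total = 1039.5 DD.
Complete generations = ⌊1039.5 / 407⌋ = 2.

2 generations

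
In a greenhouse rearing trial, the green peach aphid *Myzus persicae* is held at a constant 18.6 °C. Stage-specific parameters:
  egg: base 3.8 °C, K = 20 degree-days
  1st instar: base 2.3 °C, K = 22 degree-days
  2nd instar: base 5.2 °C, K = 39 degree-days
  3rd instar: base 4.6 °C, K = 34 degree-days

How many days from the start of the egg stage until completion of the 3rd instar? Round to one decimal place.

8.0 days

egg: 20 / (18.6 − 3.8) = 20 / 14.8 = 1.351 d.
1st instar: 22 / (18.6 − 2.3) = 22 / 16.3 = 1.350 d.
2nd instar: 39 / (18.6 − 5.2) = 39 / 13.4 = 2.910 d.
3rd instar: 34 / (18.6 − 4.6) = 34 / 14.0 = 2.429 d.
Sum = 8.040 ≈ 8.0 days.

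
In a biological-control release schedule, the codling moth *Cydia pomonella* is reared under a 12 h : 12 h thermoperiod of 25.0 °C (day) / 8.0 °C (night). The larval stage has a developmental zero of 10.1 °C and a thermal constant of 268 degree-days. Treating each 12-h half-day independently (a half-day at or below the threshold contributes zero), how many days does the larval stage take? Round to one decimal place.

36.0 days

Day half: max(0, 25.0 − 10.1) × 0.5 = 14.9 × 0.5 = 7.45 DD.
Night half: max(0, 8.0 − 10.1) × 0.5 = 0.0 × 0.5 = 0.00 DD.
Per 24 h: 7.45 DD/day.
Duration = 268 / 7.45 = 35.973 ≈ 36.0 days.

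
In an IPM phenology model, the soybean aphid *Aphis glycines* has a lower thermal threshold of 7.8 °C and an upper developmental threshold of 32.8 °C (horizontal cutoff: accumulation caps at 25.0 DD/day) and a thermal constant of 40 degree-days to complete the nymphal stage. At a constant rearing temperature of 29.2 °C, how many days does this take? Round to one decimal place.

1.9 days

Daily accumulation = 29.2 − 7.8 = 21.4 DD/day.
Duration = 40 / 21.4 = 1.869 ≈ 1.9 days.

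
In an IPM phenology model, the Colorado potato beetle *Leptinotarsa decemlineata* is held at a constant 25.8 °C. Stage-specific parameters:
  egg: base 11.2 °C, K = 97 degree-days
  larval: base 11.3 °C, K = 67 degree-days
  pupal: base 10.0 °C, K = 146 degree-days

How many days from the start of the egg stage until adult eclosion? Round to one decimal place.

20.5 days

egg: 97 / (25.8 − 11.2) = 97 / 14.6 = 6.644 d.
larval: 67 / (25.8 − 11.3) = 67 / 14.5 = 4.621 d.
pupal: 146 / (25.8 − 10.0) = 146 / 15.8 = 9.241 d.
Sum = 20.505 ≈ 20.5 days.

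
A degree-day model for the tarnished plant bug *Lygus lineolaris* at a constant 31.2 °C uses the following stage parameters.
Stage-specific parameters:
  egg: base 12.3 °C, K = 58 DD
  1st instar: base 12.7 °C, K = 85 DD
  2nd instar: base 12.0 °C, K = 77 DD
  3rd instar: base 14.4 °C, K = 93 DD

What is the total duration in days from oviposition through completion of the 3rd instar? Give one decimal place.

17.2 days

egg: 58 / (31.2 − 12.3) = 58 / 18.9 = 3.069 d.
1st instar: 85 / (31.2 − 12.7) = 85 / 18.5 = 4.595 d.
2nd instar: 77 / (31.2 − 12.0) = 77 / 19.2 = 4.010 d.
3rd instar: 93 / (31.2 − 14.4) = 93 / 16.8 = 5.536 d.
Sum = 17.210 ≈ 17.2 days.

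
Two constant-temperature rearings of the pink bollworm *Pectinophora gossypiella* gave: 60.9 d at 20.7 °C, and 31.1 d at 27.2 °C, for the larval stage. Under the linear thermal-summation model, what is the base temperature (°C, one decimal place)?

Equal thermal constants: D₁(T₁ − T_b) = D₂(T₂ − T_b).
60.9·(20.7 − T_b) = 31.1·(27.2 − T_b)
T_b = (60.9·20.7 − 31.1·27.2) / (60.9 − 31.1) = 414.71 / 29.8 = 13.916 °C ≈ 13.9 °C.

13.9 °C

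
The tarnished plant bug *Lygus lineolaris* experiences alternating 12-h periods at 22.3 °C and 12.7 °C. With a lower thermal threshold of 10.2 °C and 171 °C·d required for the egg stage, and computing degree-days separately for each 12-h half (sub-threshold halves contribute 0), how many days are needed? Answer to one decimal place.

Day half: max(0, 22.3 − 10.2) × 0.5 = 12.1 × 0.5 = 6.05 DD.
Night half: max(0, 12.7 − 10.2) × 0.5 = 2.5 × 0.5 = 1.25 DD.
Per 24 h: 7.30 DD/day.
Duration = 171 / 7.30 = 23.425 ≈ 23.4 days.

23.4 days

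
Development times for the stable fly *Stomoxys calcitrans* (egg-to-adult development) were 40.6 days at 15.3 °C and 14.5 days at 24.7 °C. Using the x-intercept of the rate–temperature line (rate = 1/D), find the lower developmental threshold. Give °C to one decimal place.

10.1 °C

Linear rate model ⇒ the product D·(T − T_b) is constant across temperatures.
40.6·(15.3 − T_b) = 14.5·(24.7 − T_b)
T_b = (40.6·15.3 − 14.5·24.7) / (40.6 − 14.5) = 263.03 / 26.1 = 10.078 °C ≈ 10.1 °C.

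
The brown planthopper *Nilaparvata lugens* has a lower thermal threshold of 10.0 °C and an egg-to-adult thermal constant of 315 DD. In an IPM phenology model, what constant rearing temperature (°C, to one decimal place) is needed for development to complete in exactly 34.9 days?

Required daily accumulation = 315 / 34.9 = 9.026 DD/day.
T = T_base + 9.026 = 10.0 + 9.026 = 19.026 ≈ 19.0 °C.

19.0 °C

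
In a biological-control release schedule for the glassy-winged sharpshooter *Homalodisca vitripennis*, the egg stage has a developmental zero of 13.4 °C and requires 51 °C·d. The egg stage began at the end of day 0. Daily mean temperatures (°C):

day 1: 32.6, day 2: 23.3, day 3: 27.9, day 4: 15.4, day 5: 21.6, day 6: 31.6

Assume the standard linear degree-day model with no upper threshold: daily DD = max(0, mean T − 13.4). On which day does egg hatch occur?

Daily DD above 13.4 °C: 19.2, 9.9, 14.5, 2.0, 8.2, 18.2.
Cumulative: 19.2, 29.1, 43.6, 45.6, 53.8, 72.0.
The total first reaches 51 DD on day 5.

day 5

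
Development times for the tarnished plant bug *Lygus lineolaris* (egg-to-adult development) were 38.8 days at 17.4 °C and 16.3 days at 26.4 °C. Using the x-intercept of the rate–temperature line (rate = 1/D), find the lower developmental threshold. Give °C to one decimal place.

10.9 °C

Under the model K = D·(T − T_b), so D₁·(T₁ − T_b) = D₂·(T₂ − T_b).
38.8·(17.4 − T_b) = 16.3·(26.4 − T_b)
T_b = (38.8·17.4 − 16.3·26.4) / (38.8 − 16.3) = 244.80 / 22.5 = 10.880 °C ≈ 10.9 °C.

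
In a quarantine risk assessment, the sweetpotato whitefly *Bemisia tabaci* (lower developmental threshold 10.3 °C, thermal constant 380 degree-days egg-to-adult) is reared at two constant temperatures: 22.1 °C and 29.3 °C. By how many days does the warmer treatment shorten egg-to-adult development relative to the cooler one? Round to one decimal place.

12.2 days

At 22.1 °C: 380 / (22.1 − 10.3) = 380 / 11.8 = 32.203 d.
At 29.3 °C: 380 / (29.3 − 10.3) = 380 / 19.0 = 20.000 d.
Difference = |32.203 − 20.000| = 12.203 ≈ 12.2 days.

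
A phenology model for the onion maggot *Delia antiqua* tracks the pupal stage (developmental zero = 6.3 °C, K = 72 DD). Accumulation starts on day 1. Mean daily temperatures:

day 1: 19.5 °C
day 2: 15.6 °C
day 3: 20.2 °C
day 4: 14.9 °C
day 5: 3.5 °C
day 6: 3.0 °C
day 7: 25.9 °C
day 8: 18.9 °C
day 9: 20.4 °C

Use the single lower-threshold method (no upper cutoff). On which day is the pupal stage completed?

Daily DD above 6.3 °C: 13.2, 9.3, 13.9, 8.6, 0.0, 0.0, 19.6, 12.6, 14.1.
Cumulative: 13.2, 22.5, 36.4, 45.0, 45.0, 45.0, 64.6, 77.2, 91.3.
The total first reaches 72 DD on day 8.

day 8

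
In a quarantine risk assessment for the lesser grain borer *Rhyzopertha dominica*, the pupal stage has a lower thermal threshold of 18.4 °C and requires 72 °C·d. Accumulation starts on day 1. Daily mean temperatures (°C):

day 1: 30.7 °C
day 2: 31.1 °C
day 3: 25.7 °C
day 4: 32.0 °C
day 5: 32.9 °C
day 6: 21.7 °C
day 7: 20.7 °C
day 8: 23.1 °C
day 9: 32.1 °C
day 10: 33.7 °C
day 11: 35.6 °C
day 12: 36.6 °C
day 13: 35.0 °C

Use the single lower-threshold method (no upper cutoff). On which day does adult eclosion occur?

day 9

Daily DD above 18.4 °C: 12.3, 12.7, 7.3, 13.6, 14.5, 3.3, 2.3, 4.7, 13.7, 15.3, 17.2, 18.2, 16.6.
Cumulative: 12.3, 25.0, 32.3, 45.9, 60.4, 63.7, 66.0, 70.7, 84.4, 99.7, 116.9, 135.1, 151.7.
The total first reaches 72 DD on day 9.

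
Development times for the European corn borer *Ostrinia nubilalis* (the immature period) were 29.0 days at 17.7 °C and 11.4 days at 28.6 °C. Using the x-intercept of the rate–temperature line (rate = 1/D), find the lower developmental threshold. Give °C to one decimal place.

10.6 °C

Linear rate model ⇒ the product D·(T − T_b) is constant across temperatures.
29.0·(17.7 − T_b) = 11.4·(28.6 − T_b)
T_b = (29.0·17.7 − 11.4·28.6) / (29.0 − 11.4) = 187.26 / 17.6 = 10.640 °C ≈ 10.6 °C.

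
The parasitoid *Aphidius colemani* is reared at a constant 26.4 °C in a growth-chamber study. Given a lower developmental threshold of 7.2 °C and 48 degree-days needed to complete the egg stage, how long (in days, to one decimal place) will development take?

2.5 days

Daily accumulation = 26.4 − 7.2 = 19.2 DD/day.
Duration = 48 / 19.2 = 2.500 ≈ 2.5 days.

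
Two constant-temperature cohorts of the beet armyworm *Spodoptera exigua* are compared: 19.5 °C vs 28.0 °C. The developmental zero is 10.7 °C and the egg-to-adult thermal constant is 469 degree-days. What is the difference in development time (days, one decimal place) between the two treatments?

26.2 days

At 19.5 °C: 469 / (19.5 − 10.7) = 469 / 8.8 = 53.295 d.
At 28.0 °C: 469 / (28.0 − 10.7) = 469 / 17.3 = 27.110 d.
Difference = |53.295 − 27.110| = 26.186 ≈ 26.2 days.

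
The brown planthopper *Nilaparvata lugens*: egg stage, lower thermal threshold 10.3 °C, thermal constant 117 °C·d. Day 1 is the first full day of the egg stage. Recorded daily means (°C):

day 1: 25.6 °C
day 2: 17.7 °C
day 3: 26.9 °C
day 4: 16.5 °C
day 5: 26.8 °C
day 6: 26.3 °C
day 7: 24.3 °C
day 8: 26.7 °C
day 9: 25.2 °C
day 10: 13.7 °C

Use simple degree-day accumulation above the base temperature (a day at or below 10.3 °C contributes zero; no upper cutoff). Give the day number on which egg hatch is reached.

Daily DD above 10.3 °C: 15.3, 7.4, 16.6, 6.2, 16.5, 16.0, 14.0, 16.4, 14.9, 3.4.
Cumulative: 15.3, 22.7, 39.3, 45.5, 62.0, 78.0, 92.0, 108.4, 123.3, 126.7.
The total first reaches 117 DD on day 9.

day 9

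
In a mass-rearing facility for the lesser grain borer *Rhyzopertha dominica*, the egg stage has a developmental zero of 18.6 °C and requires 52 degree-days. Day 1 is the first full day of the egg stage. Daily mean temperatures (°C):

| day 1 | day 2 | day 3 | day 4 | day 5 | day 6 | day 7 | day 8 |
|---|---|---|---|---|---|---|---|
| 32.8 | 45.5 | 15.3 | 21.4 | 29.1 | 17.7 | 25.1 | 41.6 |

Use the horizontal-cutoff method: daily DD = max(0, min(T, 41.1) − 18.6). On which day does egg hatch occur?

Daily DD above 18.6 °C (capped at 22.5): 14.2, 22.5, 0.0, 2.8, 10.5, 0.0, 6.5, 22.5.
Cumulative: 14.2, 36.7, 36.7, 39.5, 50.0, 50.0, 56.5, 79.0.
The total first reaches 52 DD on day 7.

day 7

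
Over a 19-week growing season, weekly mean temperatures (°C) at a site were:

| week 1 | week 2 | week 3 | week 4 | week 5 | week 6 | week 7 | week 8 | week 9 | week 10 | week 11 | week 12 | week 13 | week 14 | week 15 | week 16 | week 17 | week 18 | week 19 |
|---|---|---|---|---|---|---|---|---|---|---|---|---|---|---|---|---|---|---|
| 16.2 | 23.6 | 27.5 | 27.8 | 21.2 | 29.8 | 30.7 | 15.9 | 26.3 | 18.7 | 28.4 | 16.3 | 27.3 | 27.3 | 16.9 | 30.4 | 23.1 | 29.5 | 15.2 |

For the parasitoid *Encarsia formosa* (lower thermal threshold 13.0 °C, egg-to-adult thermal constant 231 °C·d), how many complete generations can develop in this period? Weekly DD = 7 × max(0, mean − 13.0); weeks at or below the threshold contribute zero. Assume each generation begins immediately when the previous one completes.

6 generations

Weekly DD (7 × max(0, T̄ − 13.0)): 22.4, 74.2, 101.5, 103.6, 57.4, 117.6, 123.9, 20.3, 93.1, 39.9, 107.8, 23.1, 100.1, 100.1, 27.3, 121.8, 70.7, 115.5, 15.4.
Season total = 1435.7 DD.
Complete generations = ⌊1435.7 / 231⌋ = 6.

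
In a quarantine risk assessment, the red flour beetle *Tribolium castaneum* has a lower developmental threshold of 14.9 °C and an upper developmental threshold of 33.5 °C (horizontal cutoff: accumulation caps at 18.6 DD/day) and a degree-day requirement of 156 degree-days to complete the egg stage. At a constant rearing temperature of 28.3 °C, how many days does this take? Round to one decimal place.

Daily accumulation = 28.3 − 14.9 = 13.4 DD/day.
Duration = 156 / 13.4 = 11.642 ≈ 11.6 days.

11.6 days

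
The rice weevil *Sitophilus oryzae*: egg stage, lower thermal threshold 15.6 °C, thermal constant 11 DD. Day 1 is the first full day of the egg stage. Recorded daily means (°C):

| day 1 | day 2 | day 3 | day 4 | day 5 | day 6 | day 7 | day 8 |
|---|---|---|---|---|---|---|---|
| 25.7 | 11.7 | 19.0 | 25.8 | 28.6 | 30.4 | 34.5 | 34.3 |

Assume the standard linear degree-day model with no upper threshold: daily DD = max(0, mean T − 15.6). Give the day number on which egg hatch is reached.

Daily DD above 15.6 °C: 10.1, 0.0, 3.4, 10.2, 13.0, 14.8, 18.9, 18.7.
Cumulative: 10.1, 10.1, 13.5, 23.7, 36.7, 51.5, 70.4, 89.1.
The total first reaches 11 DD on day 3.

day 3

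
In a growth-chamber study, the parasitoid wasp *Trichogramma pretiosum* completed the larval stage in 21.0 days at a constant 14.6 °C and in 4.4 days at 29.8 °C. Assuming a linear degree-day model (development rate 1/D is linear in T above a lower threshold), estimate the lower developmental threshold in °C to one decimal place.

10.6 °C

Equal thermal constants: D₁(T₁ − T_b) = D₂(T₂ − T_b).
21.0·(14.6 − T_b) = 4.4·(29.8 − T_b)
T_b = (21.0·14.6 − 4.4·29.8) / (21.0 − 4.4) = 175.48 / 16.6 = 10.571 °C ≈ 10.6 °C.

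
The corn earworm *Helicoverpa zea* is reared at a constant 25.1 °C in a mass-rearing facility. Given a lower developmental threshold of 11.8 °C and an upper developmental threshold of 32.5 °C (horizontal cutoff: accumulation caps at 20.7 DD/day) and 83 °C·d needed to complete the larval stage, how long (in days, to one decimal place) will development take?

6.2 days

Daily accumulation = 25.1 − 11.8 = 13.3 DD/day.
Duration = 83 / 13.3 = 6.241 ≈ 6.2 days.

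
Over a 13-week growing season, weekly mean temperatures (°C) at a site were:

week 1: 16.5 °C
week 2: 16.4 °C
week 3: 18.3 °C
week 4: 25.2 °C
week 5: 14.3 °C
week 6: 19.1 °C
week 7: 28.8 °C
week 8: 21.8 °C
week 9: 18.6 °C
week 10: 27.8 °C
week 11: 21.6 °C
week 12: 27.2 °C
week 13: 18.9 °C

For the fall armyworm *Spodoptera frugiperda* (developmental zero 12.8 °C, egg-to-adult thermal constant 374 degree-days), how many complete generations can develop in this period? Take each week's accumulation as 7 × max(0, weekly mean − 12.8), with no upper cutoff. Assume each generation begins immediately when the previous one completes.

Weekly DD (7 × max(0, T̄ − 12.8)): 25.9, 25.2, 38.5, 86.8, 10.5, 44.1, 112.0, 63.0, 40.6, 105.0, 61.6, 100.8, 42.7.
Season total = 756.7 DD.
Complete generations = ⌊756.7 / 374⌋ = 2.

2 generations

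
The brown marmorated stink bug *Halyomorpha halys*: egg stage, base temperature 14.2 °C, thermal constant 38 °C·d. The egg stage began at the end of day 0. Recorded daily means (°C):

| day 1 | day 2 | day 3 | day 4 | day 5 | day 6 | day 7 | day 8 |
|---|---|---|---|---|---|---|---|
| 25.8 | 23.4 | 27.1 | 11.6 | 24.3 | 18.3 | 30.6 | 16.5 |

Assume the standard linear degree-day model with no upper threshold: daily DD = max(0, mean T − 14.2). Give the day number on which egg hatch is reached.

Daily DD above 14.2 °C: 11.6, 9.2, 12.9, 0.0, 10.1, 4.1, 16.4, 2.3.
Cumulative: 11.6, 20.8, 33.7, 33.7, 43.8, 47.9, 64.3, 66.6.
The total first reaches 38 DD on day 5.

day 5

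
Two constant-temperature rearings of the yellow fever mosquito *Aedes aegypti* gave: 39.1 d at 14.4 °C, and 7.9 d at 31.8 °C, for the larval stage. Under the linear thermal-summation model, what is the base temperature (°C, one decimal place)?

Equal thermal constants: D₁(T₁ − T_b) = D₂(T₂ − T_b).
39.1·(14.4 − T_b) = 7.9·(31.8 − T_b)
T_b = (39.1·14.4 − 7.9·31.8) / (39.1 − 7.9) = 311.82 / 31.2 = 9.994 °C ≈ 10.0 °C.

10.0 °C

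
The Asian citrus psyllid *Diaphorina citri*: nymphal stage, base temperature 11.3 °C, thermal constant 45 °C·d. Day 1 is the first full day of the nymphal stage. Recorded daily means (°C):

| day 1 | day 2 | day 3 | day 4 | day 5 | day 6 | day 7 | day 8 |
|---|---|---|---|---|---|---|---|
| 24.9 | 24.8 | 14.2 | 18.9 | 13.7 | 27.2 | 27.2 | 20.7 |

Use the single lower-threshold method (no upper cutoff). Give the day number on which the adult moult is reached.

Daily DD above 11.3 °C: 13.6, 13.5, 2.9, 7.6, 2.4, 15.9, 15.9, 9.4.
Cumulative: 13.6, 27.1, 30.0, 37.6, 40.0, 55.9, 71.8, 81.2.
The total first reaches 45 DD on day 6.

day 6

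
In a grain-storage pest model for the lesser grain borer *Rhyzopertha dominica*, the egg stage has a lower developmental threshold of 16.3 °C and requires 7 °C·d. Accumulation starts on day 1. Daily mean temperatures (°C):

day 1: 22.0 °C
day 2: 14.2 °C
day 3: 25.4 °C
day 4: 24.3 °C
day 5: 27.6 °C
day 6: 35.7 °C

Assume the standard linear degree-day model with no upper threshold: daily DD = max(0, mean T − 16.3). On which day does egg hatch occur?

Daily DD above 16.3 °C: 5.7, 0.0, 9.1, 8.0, 11.3, 19.4.
Cumulative: 5.7, 5.7, 14.8, 22.8, 34.1, 53.5.
The total first reaches 7 DD on day 3.

day 3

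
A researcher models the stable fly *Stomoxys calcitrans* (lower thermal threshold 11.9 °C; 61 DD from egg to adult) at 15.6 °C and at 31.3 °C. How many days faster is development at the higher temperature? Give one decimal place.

13.3 days

At 15.6 °C: 61 / (15.6 − 11.9) = 61 / 3.7 = 16.486 d.
At 31.3 °C: 61 / (31.3 − 11.9) = 61 / 19.4 = 3.144 d.
Difference = |16.486 − 3.144| = 13.342 ≈ 13.3 days.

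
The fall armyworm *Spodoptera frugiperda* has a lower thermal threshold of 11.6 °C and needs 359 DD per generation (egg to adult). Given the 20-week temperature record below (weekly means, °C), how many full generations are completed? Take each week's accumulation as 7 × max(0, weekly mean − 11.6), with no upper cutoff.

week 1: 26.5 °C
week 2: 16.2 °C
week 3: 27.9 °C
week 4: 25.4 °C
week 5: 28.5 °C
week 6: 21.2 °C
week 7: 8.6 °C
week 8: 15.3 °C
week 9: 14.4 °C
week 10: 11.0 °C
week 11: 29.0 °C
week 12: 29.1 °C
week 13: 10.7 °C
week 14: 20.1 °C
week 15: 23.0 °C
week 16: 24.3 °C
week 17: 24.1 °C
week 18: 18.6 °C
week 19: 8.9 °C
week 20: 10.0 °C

Weekly DD (7 × max(0, T̄ − 11.6)): 104.3, 32.2, 114.1, 96.6, 118.3, 67.2, 0.0, 25.9, 19.6, 0.0, 121.8, 122.5, 0.0, 59.5, 79.8, 88.9, 87.5, 49.0, 0.0, 0.0.
Season total = 1187.2 DD.
Complete generations = ⌊1187.2 / 359⌋ = 3.

3 generations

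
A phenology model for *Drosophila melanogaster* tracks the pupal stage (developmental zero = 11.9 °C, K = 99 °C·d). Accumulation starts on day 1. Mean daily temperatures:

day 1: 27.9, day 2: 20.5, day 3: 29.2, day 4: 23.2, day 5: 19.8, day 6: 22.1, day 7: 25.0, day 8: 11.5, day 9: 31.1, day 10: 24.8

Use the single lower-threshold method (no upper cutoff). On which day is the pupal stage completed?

Daily DD above 11.9 °C: 16.0, 8.6, 17.3, 11.3, 7.9, 10.2, 13.1, 0.0, 19.2, 12.9.
Cumulative: 16.0, 24.6, 41.9, 53.2, 61.1, 71.3, 84.4, 84.4, 103.6, 116.5.
The total first reaches 99 DD on day 9.

day 9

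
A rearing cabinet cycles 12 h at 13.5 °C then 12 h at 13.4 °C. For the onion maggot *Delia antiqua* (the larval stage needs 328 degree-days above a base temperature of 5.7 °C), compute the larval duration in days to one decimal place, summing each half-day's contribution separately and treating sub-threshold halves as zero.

42.3 days

Day half: max(0, 13.5 − 5.7) × 0.5 = 7.8 × 0.5 = 3.90 DD.
Night half: max(0, 13.4 − 5.7) × 0.5 = 7.7 × 0.5 = 3.85 DD.
Per 24 h: 7.75 DD/day.
Duration = 328 / 7.75 = 42.323 ≈ 42.3 days.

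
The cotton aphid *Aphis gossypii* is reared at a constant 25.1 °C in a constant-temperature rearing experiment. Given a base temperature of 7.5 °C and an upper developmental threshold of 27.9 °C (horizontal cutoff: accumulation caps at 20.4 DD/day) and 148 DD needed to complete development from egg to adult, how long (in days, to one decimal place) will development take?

Daily accumulation = 25.1 − 7.5 = 17.6 DD/day.
Duration = 148 / 17.6 = 8.409 ≈ 8.4 days.

8.4 days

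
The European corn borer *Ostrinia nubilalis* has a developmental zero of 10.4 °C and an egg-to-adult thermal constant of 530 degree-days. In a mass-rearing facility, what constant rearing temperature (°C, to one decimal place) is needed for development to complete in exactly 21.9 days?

Required daily accumulation = 530 / 21.9 = 24.201 DD/day.
T = T_base + 24.201 = 10.4 + 24.201 = 34.601 ≈ 34.6 °C.

34.6 °C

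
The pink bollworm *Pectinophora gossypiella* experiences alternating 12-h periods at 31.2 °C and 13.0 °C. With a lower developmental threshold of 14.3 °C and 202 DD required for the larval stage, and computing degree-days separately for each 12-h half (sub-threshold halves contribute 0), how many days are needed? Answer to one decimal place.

23.9 days

Day half: max(0, 31.2 − 14.3) × 0.5 = 16.9 × 0.5 = 8.45 DD.
Night half: max(0, 13.0 − 14.3) × 0.5 = 0.0 × 0.5 = 0.00 DD.
Per 24 h: 8.45 DD/day.
Duration = 202 / 8.45 = 23.905 ≈ 23.9 days.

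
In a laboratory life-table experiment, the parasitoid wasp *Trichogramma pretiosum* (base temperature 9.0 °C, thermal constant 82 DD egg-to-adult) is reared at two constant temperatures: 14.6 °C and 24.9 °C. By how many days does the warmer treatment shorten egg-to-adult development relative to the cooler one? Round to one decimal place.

At 14.6 °C: 82 / (14.6 − 9.0) = 82 / 5.6 = 14.643 d.
At 24.9 °C: 82 / (24.9 − 9.0) = 82 / 15.9 = 5.157 d.
Difference = |14.643 − 5.157| = 9.486 ≈ 9.5 days.

9.5 days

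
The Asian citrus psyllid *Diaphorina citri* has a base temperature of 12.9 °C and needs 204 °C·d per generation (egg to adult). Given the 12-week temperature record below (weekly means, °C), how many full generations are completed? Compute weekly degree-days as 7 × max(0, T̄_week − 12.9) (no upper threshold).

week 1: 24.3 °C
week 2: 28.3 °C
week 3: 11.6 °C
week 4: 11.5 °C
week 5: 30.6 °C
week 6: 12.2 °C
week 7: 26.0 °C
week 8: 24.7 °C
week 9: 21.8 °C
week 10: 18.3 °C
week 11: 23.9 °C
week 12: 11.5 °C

Weekly DD (7 × max(0, T̄ − 12.9)): 79.8, 107.8, 0.0, 0.0, 123.9, 0.0, 91.7, 82.6, 62.3, 37.8, 77.0, 0.0.
Season total = 662.9 DD.
Complete generations = ⌊662.9 / 204⌋ = 3.

3 generations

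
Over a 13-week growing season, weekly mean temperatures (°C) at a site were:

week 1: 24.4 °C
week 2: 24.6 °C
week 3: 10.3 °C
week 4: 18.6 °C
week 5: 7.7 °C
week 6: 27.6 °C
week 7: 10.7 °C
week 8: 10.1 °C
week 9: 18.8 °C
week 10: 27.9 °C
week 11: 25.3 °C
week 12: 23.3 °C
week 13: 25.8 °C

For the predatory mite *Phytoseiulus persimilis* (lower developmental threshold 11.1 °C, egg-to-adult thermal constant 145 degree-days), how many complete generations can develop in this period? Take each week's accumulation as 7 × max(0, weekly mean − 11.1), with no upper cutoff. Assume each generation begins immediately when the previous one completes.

5 generations

Weekly DD (7 × max(0, T̄ − 11.1)): 93.1, 94.5, 0.0, 52.5, 0.0, 115.5, 0.0, 0.0, 53.9, 117.6, 99.4, 85.4, 102.9.
Season total = 814.8 DD.
Complete generations = ⌊814.8 / 145⌋ = 5.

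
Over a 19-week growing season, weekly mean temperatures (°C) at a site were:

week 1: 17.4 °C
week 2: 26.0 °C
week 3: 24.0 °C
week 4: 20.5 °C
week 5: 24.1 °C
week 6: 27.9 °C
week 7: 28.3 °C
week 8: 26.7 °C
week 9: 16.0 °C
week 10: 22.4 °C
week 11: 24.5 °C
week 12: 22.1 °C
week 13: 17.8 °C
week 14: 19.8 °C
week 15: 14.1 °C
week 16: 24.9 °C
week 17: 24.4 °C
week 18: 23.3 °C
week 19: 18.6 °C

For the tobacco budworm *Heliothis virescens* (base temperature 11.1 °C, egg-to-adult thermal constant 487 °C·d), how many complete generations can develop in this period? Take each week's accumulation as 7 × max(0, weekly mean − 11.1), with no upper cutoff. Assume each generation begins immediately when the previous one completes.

Weekly DD (7 × max(0, T̄ − 11.1)): 44.1, 104.3, 90.3, 65.8, 91.0, 117.6, 120.4, 109.2, 34.3, 79.1, 93.8, 77.0, 46.9, 60.9, 21.0, 96.6, 93.1, 85.4, 52.5.
Season total = 1483.3 DD.
Complete generations = ⌊1483.3 / 487⌋ = 3.

3 generations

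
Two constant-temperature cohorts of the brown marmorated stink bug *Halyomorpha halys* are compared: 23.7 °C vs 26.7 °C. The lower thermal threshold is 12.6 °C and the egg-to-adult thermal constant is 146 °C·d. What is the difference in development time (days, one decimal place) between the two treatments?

2.8 days

At 23.7 °C: 146 / (23.7 − 12.6) = 146 / 11.1 = 13.153 d.
At 26.7 °C: 146 / (26.7 − 12.6) = 146 / 14.1 = 10.355 d.
Difference = |13.153 − 10.355| = 2.799 ≈ 2.8 days.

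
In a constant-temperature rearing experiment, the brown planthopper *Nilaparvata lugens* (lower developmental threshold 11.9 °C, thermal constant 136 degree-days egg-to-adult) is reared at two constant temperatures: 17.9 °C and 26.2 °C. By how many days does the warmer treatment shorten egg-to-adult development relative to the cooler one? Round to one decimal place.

At 17.9 °C: 136 / (17.9 − 11.9) = 136 / 6.0 = 22.667 d.
At 26.2 °C: 136 / (26.2 − 11.9) = 136 / 14.3 = 9.510 d.
Difference = |22.667 − 9.510| = 13.156 ≈ 13.2 days.

13.2 days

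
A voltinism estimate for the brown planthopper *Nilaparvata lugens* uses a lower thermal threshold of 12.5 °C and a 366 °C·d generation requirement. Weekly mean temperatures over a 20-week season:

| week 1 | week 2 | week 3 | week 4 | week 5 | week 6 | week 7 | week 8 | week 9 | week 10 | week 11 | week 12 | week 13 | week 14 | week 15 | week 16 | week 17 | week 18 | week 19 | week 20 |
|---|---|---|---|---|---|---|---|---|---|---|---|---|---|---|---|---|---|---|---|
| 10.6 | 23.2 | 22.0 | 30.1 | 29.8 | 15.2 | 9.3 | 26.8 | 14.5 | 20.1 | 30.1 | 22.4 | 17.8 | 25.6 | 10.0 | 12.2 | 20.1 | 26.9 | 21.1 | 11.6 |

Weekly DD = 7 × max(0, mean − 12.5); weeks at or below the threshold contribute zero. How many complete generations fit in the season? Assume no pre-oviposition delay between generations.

Weekly DD (7 × max(0, T̄ − 12.5)): 0.0, 74.9, 66.5, 123.2, 121.1, 18.9, 0.0, 100.1, 14.0, 53.2, 123.2, 69.3, 37.1, 91.7, 0.0, 0.0, 53.2, 100.8, 60.2, 0.0.
Season total = 1107.4 DD.
Complete generations = ⌊1107.4 / 366⌋ = 3.

3 generations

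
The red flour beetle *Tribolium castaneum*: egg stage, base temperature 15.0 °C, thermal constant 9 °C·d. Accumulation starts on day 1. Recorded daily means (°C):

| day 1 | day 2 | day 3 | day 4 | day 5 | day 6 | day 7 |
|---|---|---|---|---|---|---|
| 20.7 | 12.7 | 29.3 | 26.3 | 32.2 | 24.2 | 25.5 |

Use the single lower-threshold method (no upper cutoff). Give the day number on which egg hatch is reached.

Daily DD above 15.0 °C: 5.7, 0.0, 14.3, 11.3, 17.2, 9.2, 10.5.
Cumulative: 5.7, 5.7, 20.0, 31.3, 48.5, 57.7, 68.2.
The total first reaches 9 DD on day 3.

day 3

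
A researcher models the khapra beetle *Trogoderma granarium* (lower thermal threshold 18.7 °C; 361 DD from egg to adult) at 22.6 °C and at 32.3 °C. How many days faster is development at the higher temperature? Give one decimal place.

At 22.6 °C: 361 / (22.6 − 18.7) = 361 / 3.9 = 92.564 d.
At 32.3 °C: 361 / (32.3 − 18.7) = 361 / 13.6 = 26.544 d.
Difference = |92.564 − 26.544| = 66.020 ≈ 66.0 days.

66.0 days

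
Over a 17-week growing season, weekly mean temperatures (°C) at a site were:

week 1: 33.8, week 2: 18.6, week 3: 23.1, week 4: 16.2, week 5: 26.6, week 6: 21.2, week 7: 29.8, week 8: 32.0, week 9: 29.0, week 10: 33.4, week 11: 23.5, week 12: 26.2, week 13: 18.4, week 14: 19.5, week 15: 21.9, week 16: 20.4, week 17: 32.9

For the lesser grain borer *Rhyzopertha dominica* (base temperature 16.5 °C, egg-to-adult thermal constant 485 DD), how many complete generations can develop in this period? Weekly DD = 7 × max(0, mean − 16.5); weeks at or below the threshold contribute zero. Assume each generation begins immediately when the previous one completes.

Weekly DD (7 × max(0, T̄ − 16.5)): 121.1, 14.7, 46.2, 0.0, 70.7, 32.9, 93.1, 108.5, 87.5, 118.3, 49.0, 67.9, 13.3, 21.0, 37.8, 27.3, 114.8.
Season total = 1024.1 DD.
Complete generations = ⌊1024.1 / 485⌋ = 2.

2 generations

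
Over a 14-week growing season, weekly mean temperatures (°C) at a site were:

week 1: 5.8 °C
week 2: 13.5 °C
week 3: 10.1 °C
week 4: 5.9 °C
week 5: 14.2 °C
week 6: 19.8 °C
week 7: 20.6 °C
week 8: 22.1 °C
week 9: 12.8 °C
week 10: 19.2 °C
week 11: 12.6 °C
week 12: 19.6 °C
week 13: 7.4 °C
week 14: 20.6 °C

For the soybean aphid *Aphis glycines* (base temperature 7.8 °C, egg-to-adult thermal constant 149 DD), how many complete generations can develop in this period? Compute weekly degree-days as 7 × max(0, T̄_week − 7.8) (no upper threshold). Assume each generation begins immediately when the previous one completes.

4 generations

Weekly DD (7 × max(0, T̄ − 7.8)): 0.0, 39.9, 16.1, 0.0, 44.8, 84.0, 89.6, 100.1, 35.0, 79.8, 33.6, 82.6, 0.0, 89.6.
Season total = 695.1 DD.
Complete generations = ⌊695.1 / 149⌋ = 4.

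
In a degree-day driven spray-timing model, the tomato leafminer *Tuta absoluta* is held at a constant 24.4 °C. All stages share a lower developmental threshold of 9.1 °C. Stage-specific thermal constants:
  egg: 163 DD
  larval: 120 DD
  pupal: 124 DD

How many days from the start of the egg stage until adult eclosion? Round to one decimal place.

Daily accumulation at 24.4 °C = 24.4 − 9.1 = 15.3 DD/day.
Total K = 163 + 120 + 124 = 407 DD.
Total duration = 407 / 15.3 = 26.601 ≈ 26.6 days.

26.6 days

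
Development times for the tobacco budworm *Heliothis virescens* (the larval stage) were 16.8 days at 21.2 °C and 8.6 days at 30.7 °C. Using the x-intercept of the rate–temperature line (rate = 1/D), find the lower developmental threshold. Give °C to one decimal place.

Equal thermal constants: D₁(T₁ − T_b) = D₂(T₂ − T_b).
16.8·(21.2 − T_b) = 8.6·(30.7 − T_b)
T_b = (16.8·21.2 − 8.6·30.7) / (16.8 − 8.6) = 92.14 / 8.2 = 11.237 °C ≈ 11.2 °C.

11.2 °C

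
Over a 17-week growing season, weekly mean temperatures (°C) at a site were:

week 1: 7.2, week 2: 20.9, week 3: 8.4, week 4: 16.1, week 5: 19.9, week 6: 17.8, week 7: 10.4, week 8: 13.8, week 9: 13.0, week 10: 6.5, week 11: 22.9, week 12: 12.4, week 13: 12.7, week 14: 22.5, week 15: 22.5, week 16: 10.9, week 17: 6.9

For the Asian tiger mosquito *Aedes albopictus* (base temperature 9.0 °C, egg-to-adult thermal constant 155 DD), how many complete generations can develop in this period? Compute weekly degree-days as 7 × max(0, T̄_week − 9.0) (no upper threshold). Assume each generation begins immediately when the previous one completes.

4 generations

Weekly DD (7 × max(0, T̄ − 9.0)): 0.0, 83.3, 0.0, 49.7, 76.3, 61.6, 9.8, 33.6, 28.0, 0.0, 97.3, 23.8, 25.9, 94.5, 94.5, 13.3, 0.0.
Season total = 691.6 DD.
Complete generations = ⌊691.6 / 155⌋ = 4.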